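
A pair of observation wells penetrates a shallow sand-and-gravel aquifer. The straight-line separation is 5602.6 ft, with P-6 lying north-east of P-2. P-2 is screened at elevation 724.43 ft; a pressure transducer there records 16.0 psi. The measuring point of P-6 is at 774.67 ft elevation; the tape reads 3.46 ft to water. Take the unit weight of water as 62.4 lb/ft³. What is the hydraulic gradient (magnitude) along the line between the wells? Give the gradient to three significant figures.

i ≈ 0.00176

Pressure head at P-2: ψ = 144·P/γ = 144 × 16.0 / 62.4 = 36.92 ft.
Total head at P-2: h = z + ψ = 724.43 + 36.92 = 761.35 ft.
Total head at P-6: h = 774.67 − 3.46 = 771.21 ft.
Head difference: h(P-2) − h(P-6) = 761.35 − 771.21 = -9.86 ft.
Hydraulic gradient: i = |Δh| / L = 9.86 / 5602.6 = 0.00176.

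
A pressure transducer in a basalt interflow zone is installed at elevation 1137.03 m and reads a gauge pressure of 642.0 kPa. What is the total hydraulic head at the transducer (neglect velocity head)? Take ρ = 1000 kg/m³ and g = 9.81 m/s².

ψ = P/(ρg) = 642.0×1000 / (1000 × 9.81) = 65.44 m.
h = z + ψ = 1137.03 + 65.44 = 1202.47 m.

h ≈ 1202.47 m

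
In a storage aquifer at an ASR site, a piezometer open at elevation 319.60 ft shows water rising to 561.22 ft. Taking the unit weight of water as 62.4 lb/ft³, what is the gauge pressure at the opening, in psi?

Pressure head ψ = h − z = 561.22 − 319.60 = 241.62 ft.
P = γ·ψ / 144 = 62.4 × 241.62 / 144 = 105 psi.

P ≈ 105 psi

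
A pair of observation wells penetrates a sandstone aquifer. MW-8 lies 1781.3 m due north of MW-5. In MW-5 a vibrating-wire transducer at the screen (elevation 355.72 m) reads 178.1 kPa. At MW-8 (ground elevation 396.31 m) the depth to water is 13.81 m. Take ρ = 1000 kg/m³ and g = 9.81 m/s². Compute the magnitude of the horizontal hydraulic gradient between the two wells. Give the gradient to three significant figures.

Pressure head at MW-5: ψ = P/(ρg) = 178.1×1000 / (1000 × 9.81) = 18.15 m.
Total head at MW-5: h = z + ψ = 355.72 + 18.15 = 373.87 m.
Total head at MW-8: h = 396.31 − 13.81 = 382.50 m.
Head difference: h(MW-5) − h(MW-8) = 373.87 − 382.50 = -8.63 m.
Hydraulic gradient: i = |Δh| / L = 8.63 / 1781.3 = 0.00484.

i ≈ 0.00484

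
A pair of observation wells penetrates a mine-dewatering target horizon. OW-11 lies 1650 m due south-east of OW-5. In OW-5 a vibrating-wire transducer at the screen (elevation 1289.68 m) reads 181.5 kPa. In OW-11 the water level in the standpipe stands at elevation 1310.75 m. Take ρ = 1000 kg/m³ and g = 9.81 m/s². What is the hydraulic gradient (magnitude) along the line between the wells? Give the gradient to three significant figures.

i ≈ 0.00156

Pressure head at OW-5: ψ = P/(ρg) = 181.5×1000 / (1000 × 9.81) = 18.50 m.
Total head at OW-5: h = z + ψ = 1289.68 + 18.50 = 1308.18 m.
Total head at OW-11: h = 1310.75 m (water level in the piezometer is the total head).
Head difference: h(OW-5) − h(OW-11) = 1308.18 − 1310.75 = -2.57 m.
Hydraulic gradient: i = |Δh| / L = 2.57 / 1650 = 0.00156.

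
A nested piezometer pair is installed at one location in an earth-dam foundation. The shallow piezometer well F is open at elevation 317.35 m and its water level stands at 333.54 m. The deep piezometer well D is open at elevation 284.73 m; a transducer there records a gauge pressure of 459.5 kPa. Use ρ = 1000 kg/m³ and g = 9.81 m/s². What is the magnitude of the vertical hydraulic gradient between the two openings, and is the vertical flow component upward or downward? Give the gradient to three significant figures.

|i_v| ≈ 0.0604; vertical flow is downward

Total head at well F: h = 333.54 m (water level in the standpipe).
Pressure head at well D: ψ = P/(ρg) = 459.5×1000 / (1000 × 9.81) = 46.84 m.
Total head at well D: h = z + ψ = 284.73 + 46.84 = 331.57 m.
Δh = h(well F) − h(well D) = 333.54 − 331.57 = 1.97 m.
Vertical separation Δz = 317.35 − 284.73 = 32.62 m.
|i_v| = |Δh| / Δz = 1.97 / 32.62 = 0.0604.
Head is higher in the shallow piezometer, so vertical flow is downward (recharge condition).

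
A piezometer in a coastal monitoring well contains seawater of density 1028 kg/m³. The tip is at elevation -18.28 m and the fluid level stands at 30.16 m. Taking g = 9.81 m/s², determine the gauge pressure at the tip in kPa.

P ≈ 489 kPa

Pressure head ψ = h − z = 30.16 − (-18.28) = 48.44 m.
P = ρgψ = 1028 × 9.81 × 48.44 = 488502 Pa ≈ 489 kPa.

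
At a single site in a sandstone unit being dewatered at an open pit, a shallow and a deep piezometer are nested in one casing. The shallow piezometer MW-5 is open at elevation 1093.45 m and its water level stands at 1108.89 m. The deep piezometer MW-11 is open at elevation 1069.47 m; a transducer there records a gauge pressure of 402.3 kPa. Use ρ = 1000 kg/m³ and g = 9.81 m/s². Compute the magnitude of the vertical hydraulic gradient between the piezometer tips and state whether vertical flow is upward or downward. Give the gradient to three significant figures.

Total head at MW-5: h = 1108.89 m (water level in the standpipe).
Pressure head at MW-11: ψ = P/(ρg) = 402.3×1000 / (1000 × 9.81) = 41.01 m.
Total head at MW-11: h = z + ψ = 1069.47 + 41.01 = 1110.48 m.
Δh = h(MW-5) − h(MW-11) = 1108.89 − 1110.48 = -1.59 m.
Vertical separation Δz = 1093.45 − 1069.47 = 23.98 m.
|i_v| = |Δh| / Δz = 1.59 / 23.98 = 0.0663.
Head is higher in the deep piezometer, so vertical flow is upward (discharge condition).

|i_v| ≈ 0.0663; vertical flow is upward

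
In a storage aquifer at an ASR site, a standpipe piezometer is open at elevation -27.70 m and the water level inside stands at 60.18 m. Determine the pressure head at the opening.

ψ ≈ 87.88 m

Total head h = 60.18 m (the water-surface elevation in the piezometer).
Pressure head ψ = h − z = 60.18 − (-27.70) = 87.88 m.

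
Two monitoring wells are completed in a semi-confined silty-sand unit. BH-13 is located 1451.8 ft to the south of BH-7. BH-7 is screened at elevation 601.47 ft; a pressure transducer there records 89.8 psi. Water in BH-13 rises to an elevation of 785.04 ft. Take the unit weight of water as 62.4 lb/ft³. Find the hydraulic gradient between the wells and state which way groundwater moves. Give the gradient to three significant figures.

i ≈ 0.0163; groundwater flows toward the south

Pressure head at BH-7: ψ = 144·P/γ = 144 × 89.8 / 62.4 = 207.23 ft.
Total head at BH-7: h = z + ψ = 601.47 + 207.23 = 808.70 ft.
Total head at BH-13: h = 785.04 ft (water level in the piezometer is the total head).
Head difference: h(BH-7) − h(BH-13) = 808.70 − 785.04 = 23.66 ft.
Hydraulic gradient: i = |Δh| / L = 23.66 / 1451.8 = 0.0163.
Flow is from higher to lower head: from BH-7 toward BH-13, i.e. toward the south.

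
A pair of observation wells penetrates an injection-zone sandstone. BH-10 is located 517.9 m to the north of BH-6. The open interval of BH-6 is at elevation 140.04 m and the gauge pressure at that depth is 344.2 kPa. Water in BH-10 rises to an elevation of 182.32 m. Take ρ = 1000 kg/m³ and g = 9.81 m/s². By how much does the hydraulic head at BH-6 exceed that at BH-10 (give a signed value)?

Pressure head at BH-6: ψ = P/(ρg) = 344.2×1000 / (1000 × 9.81) = 35.09 m.
Total head at BH-6: h = z + ψ = 140.04 + 35.09 = 175.13 m.
Total head at BH-10: h = 182.32 m (water level in the piezometer is the total head).
Head difference: h(BH-6) − h(BH-10) = 175.13 − 182.32 = -7.19 m.

Δh ≈ -7.19 m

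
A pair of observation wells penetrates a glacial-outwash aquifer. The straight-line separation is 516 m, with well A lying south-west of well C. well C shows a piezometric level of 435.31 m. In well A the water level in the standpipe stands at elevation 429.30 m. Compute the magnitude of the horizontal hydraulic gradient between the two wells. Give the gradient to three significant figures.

i ≈ 0.0116

Total head at well C: h = 435.31 m (water level in the piezometer is the total head).
Total head at well A: h = 429.30 m (water level in the piezometer is the total head).
Head difference: h(well C) − h(well A) = 435.31 − 429.30 = 6.01 m.
Hydraulic gradient: i = |Δh| / L = 6.01 / 516 = 0.0116.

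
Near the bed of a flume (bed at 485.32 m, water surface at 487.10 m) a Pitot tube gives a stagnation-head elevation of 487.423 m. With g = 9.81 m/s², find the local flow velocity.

Near the bed, under hydrostatic conditions, the piezometric head (z + ψ) equals the free-surface elevation, 487.10 m.
Velocity head = total − piezometric = 487.423 − 487.10 = 0.323 m.
v = √(2g·h_v) = √(2 × 9.81 × 0.323) = 2.52 m/s.

v ≈ 2.52 m/s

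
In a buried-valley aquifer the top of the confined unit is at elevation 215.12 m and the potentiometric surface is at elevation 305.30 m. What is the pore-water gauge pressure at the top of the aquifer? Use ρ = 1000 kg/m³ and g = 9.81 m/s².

P ≈ 885 kPa

Pressure head at the aquifer top: ψ = h − z = 305.30 − 215.12 = 90.18 m.
P = ρgψ = 1000 × 9.81 × 90.18 = 884666 Pa ≈ 885 kPa.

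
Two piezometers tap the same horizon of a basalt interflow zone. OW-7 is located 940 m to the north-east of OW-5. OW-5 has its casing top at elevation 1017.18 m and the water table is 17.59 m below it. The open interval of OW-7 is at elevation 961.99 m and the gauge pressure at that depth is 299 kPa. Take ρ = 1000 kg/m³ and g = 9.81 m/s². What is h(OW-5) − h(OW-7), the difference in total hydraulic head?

Δh ≈ 7.12 m

Total head at OW-5: h = 1017.18 − 17.59 = 999.59 m.
Pressure head at OW-7: ψ = P/(ρg) = 299×1000 / (1000 × 9.81) = 30.48 m.
Total head at OW-7: h = z + ψ = 961.99 + 30.48 = 992.47 m.
Head difference: h(OW-5) − h(OW-7) = 999.59 − 992.47 = 7.12 m.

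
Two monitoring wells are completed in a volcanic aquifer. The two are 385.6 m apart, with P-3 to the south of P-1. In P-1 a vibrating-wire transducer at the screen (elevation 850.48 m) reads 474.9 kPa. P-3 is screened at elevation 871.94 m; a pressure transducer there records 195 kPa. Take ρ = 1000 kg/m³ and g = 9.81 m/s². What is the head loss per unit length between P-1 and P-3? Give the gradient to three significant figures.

i ≈ 0.0183 m/m

Pressure head at P-1: ψ = P/(ρg) = 474.9×1000 / (1000 × 9.81) = 48.41 m.
Total head at P-1: h = z + ψ = 850.48 + 48.41 = 898.89 m.
Pressure head at P-3: ψ = P/(ρg) = 195×1000 / (1000 × 9.81) = 19.88 m.
Total head at P-3: h = z + ψ = 871.94 + 19.88 = 891.82 m.
Head difference: h(P-1) − h(P-3) = 898.89 − 891.82 = 7.07 m.
Hydraulic gradient: i = |Δh| / L = 7.07 / 385.6 = 0.0183.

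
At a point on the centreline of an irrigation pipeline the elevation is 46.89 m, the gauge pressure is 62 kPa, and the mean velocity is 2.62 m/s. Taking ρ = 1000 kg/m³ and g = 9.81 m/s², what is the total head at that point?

Pressure head ψ = P/(ρg) = 62×1000 / (1000 × 9.81) = 6.32 m.
Velocity head = v²/(2g) = 2.62² / (2 × 9.81) = 0.350 m.
h = z + ψ + v²/(2g) = 46.89 + 6.32 + 0.350 = 53.56 m.

h ≈ 53.56 m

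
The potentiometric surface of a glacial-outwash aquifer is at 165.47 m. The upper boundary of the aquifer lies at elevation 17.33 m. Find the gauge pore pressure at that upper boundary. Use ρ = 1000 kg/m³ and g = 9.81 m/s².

Pressure head at the aquifer top: ψ = h − z = 165.47 − 17.33 = 148.14 m.
P = ρgψ = 1000 × 9.81 × 148.14 = 1453253 Pa ≈ 1450 kPa.

P ≈ 1450 kPa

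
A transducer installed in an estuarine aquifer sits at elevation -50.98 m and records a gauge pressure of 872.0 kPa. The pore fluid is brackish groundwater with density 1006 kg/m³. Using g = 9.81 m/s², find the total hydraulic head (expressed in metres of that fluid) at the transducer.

h ≈ 37.38 m

ψ = P/(ρg) = 872.0×1000 / (1006 × 9.81) = 88.36 m.
h = z + ψ = -50.98 + 88.36 = 37.38 m.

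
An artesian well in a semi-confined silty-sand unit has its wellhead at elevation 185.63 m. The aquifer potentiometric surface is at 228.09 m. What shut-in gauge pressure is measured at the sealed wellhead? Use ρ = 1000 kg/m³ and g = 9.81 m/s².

Head above the cap: Δh = 228.09 − 185.63 = 42.46 m.
P = ρgΔh = 1000 × 9.81 × 42.46 = 416533 Pa ≈ 417 kPa.

P ≈ 417 kPa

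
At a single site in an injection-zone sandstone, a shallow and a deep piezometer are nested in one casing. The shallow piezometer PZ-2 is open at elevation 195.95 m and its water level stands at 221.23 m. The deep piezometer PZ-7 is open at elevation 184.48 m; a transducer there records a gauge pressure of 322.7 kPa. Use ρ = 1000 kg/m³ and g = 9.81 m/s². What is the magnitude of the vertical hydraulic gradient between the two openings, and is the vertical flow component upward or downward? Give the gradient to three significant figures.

Total head at PZ-2: h = 221.23 m (water level in the standpipe).
Pressure head at PZ-7: ψ = P/(ρg) = 322.7×1000 / (1000 × 9.81) = 32.90 m.
Total head at PZ-7: h = z + ψ = 184.48 + 32.90 = 217.38 m.
Δh = h(PZ-2) − h(PZ-7) = 221.23 − 217.38 = 3.85 m.
Vertical separation Δz = 195.95 − 184.48 = 11.47 m.
|i_v| = |Δh| / Δz = 3.85 / 11.47 = 0.336.
Head is higher in the shallow piezometer, so vertical flow is downward (recharge condition).

|i_v| ≈ 0.336; vertical flow is downward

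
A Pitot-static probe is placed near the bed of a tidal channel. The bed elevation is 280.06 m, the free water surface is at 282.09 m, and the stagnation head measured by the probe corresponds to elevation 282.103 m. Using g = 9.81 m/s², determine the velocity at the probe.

v ≈ 0.505 m/s

Near the bed, under hydrostatic conditions, the piezometric head (z + ψ) equals the free-surface elevation, 282.09 m.
Velocity head = total − piezometric = 282.103 − 282.09 = 0.013 m.
v = √(2g·h_v) = √(2 × 9.81 × 0.013) = 0.505 m/s.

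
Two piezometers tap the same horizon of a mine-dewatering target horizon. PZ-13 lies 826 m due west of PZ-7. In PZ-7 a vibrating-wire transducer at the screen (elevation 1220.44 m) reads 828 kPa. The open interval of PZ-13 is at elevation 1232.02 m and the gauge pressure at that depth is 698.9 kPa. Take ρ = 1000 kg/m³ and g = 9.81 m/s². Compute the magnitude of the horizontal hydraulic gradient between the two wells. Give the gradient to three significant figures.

i ≈ 0.00191

Pressure head at PZ-7: ψ = P/(ρg) = 828×1000 / (1000 × 9.81) = 84.40 m.
Total head at PZ-7: h = z + ψ = 1220.44 + 84.40 = 1304.84 m.
Pressure head at PZ-13: ψ = P/(ρg) = 698.9×1000 / (1000 × 9.81) = 71.24 m.
Total head at PZ-13: h = z + ψ = 1232.02 + 71.24 = 1303.26 m.
Head difference: h(PZ-7) − h(PZ-13) = 1304.84 − 1303.26 = 1.58 m.
Hydraulic gradient: i = |Δh| / L = 1.58 / 826 = 0.00191.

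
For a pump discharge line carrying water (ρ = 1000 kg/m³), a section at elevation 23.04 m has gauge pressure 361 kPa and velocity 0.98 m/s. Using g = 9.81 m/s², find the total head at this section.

Pressure head ψ = P/(ρg) = 361×1000 / (1000 × 9.81) = 36.80 m.
Velocity head = v²/(2g) = 0.98² / (2 × 9.81) = 0.049 m.
h = z + ψ + v²/(2g) = 23.04 + 36.80 + 0.049 = 59.89 m.

h ≈ 59.89 m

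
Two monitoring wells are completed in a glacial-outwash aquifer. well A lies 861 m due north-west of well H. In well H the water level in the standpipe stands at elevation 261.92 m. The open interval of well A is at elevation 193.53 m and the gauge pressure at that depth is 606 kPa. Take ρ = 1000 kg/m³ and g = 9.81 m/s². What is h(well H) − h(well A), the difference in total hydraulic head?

Total head at well H: h = 261.92 m (water level in the piezometer is the total head).
Pressure head at well A: ψ = P/(ρg) = 606×1000 / (1000 × 9.81) = 61.77 m.
Total head at well A: h = z + ψ = 193.53 + 61.77 = 255.30 m.
Head difference: h(well H) − h(well A) = 261.92 − 255.30 = 6.62 m.

Δh ≈ 6.62 m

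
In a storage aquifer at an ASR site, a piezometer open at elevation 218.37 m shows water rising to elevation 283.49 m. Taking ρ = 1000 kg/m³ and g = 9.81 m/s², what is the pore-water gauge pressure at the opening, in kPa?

Pressure head ψ = h − z = 283.49 − 218.37 = 65.12 m.
P = ρgψ = 1000 × 9.81 × 65.12 = 638827 Pa ≈ 639 kPa.

P ≈ 639 kPa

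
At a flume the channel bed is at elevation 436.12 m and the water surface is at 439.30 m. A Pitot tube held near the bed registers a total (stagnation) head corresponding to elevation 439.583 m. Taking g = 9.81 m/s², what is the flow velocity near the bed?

v ≈ 2.36 m/s

Near the bed, under hydrostatic conditions, the piezometric head (z + ψ) equals the free-surface elevation, 439.30 m.
Velocity head = total − piezometric = 439.583 − 439.30 = 0.283 m.
v = √(2g·h_v) = √(2 × 9.81 × 0.283) = 2.36 m/s.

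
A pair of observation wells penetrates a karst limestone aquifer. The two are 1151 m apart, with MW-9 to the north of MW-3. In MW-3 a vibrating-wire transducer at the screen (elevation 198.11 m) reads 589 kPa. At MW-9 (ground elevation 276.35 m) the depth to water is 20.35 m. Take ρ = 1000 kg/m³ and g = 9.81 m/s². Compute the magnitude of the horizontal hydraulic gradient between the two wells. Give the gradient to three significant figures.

Pressure head at MW-3: ψ = P/(ρg) = 589×1000 / (1000 × 9.81) = 60.04 m.
Total head at MW-3: h = z + ψ = 198.11 + 60.04 = 258.15 m.
Total head at MW-9: h = 276.35 − 20.35 = 256.00 m.
Head difference: h(MW-3) − h(MW-9) = 258.15 − 256.00 = 2.15 m.
Hydraulic gradient: i = |Δh| / L = 2.15 / 1151 = 0.00187.

i ≈ 0.00187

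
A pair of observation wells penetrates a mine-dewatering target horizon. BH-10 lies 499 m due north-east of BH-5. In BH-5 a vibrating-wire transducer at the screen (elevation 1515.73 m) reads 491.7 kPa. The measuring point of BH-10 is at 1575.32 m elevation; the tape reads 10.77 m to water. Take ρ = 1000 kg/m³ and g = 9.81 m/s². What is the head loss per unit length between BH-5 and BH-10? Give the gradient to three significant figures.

i ≈ 0.00261 m/m

Pressure head at BH-5: ψ = P/(ρg) = 491.7×1000 / (1000 × 9.81) = 50.12 m.
Total head at BH-5: h = z + ψ = 1515.73 + 50.12 = 1565.85 m.
Total head at BH-10: h = 1575.32 − 10.77 = 1564.55 m.
Head difference: h(BH-5) − h(BH-10) = 1565.85 − 1564.55 = 1.30 m.
Hydraulic gradient: i = |Δh| / L = 1.30 / 499 = 0.00261.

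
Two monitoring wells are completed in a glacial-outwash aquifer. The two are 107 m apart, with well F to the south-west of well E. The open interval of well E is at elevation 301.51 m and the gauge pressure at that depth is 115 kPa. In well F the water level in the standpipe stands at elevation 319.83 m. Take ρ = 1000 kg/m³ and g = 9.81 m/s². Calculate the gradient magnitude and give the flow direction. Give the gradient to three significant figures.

Pressure head at well E: ψ = P/(ρg) = 115×1000 / (1000 × 9.81) = 11.72 m.
Total head at well E: h = z + ψ = 301.51 + 11.72 = 313.23 m.
Total head at well F: h = 319.83 m (water level in the piezometer is the total head).
Head difference: h(well E) − h(well F) = 313.23 − 319.83 = -6.60 m.
Hydraulic gradient: i = |Δh| / L = 6.60 / 107 = 0.0617.
Flow is from higher to lower head: from well F toward well E, i.e. toward the north-east.

i ≈ 0.0617; groundwater flows toward the north-east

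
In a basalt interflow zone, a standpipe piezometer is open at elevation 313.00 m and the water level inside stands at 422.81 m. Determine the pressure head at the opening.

Total head h = 422.81 m (the water-surface elevation in the piezometer).
Pressure head ψ = h − z = 422.81 − 313.00 = 109.81 m.

ψ ≈ 109.81 m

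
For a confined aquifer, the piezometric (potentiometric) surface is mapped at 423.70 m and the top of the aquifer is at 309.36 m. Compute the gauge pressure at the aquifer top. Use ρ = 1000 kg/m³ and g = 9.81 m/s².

Pressure head at the aquifer top: ψ = h − z = 423.70 − 309.36 = 114.34 m.
P = ρgψ = 1000 × 9.81 × 114.34 = 1121675 Pa ≈ 1120 kPa.

P ≈ 1120 kPa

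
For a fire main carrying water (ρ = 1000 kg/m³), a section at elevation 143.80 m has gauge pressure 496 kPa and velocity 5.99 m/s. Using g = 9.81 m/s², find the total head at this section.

Pressure head ψ = P/(ρg) = 496×1000 / (1000 × 9.81) = 50.56 m.
Velocity head = v²/(2g) = 5.99² / (2 × 9.81) = 1.829 m.
h = z + ψ + v²/(2g) = 143.80 + 50.56 + 1.829 = 196.19 m.

h ≈ 196.19 m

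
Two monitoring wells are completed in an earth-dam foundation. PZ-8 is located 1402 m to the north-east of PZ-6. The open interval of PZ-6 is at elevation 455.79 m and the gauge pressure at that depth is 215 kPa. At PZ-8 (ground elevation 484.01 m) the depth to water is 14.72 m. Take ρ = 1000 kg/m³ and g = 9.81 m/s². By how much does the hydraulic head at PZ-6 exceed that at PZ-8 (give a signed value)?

Pressure head at PZ-6: ψ = P/(ρg) = 215×1000 / (1000 × 9.81) = 21.92 m.
Total head at PZ-6: h = z + ψ = 455.79 + 21.92 = 477.71 m.
Total head at PZ-8: h = 484.01 − 14.72 = 469.29 m.
Head difference: h(PZ-6) − h(PZ-8) = 477.71 − 469.29 = 8.42 m.

Δh ≈ 8.42 m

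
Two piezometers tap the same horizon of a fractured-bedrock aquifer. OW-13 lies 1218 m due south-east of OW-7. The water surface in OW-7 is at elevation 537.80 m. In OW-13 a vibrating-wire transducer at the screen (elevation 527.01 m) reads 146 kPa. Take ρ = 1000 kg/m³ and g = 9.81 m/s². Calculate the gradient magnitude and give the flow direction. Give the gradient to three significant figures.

i ≈ 0.00336; groundwater flows toward the north-west

Total head at OW-7: h = 537.80 m (water level in the piezometer is the total head).
Pressure head at OW-13: ψ = P/(ρg) = 146×1000 / (1000 × 9.81) = 14.88 m.
Total head at OW-13: h = z + ψ = 527.01 + 14.88 = 541.89 m.
Head difference: h(OW-7) − h(OW-13) = 537.80 − 541.89 = -4.09 m.
Hydraulic gradient: i = |Δh| / L = 4.09 / 1218 = 0.00336.
Flow is from higher to lower head: from OW-13 toward OW-7, i.e. toward the north-west.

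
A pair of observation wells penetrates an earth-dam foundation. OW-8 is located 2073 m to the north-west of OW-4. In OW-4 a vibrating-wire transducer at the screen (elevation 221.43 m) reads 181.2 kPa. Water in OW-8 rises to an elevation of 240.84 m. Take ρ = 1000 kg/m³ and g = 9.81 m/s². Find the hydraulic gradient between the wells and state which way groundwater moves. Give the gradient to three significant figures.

i ≈ 0.000453; groundwater flows toward the south-east

Pressure head at OW-4: ψ = P/(ρg) = 181.2×1000 / (1000 × 9.81) = 18.47 m.
Total head at OW-4: h = z + ψ = 221.43 + 18.47 = 239.90 m.
Total head at OW-8: h = 240.84 m (water level in the piezometer is the total head).
Head difference: h(OW-4) − h(OW-8) = 239.90 − 240.84 = -0.94 m.
Hydraulic gradient: i = |Δh| / L = 0.94 / 2073 = 0.000453.
Flow is from higher to lower head: from OW-8 toward OW-4, i.e. toward the south-east.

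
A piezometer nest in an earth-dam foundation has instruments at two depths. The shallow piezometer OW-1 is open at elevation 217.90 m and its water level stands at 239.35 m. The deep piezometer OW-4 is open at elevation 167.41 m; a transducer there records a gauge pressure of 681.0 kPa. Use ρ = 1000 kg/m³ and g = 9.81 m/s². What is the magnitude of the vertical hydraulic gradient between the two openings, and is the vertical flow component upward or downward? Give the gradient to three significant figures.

Total head at OW-1: h = 239.35 m (water level in the standpipe).
Pressure head at OW-4: ψ = P/(ρg) = 681.0×1000 / (1000 × 9.81) = 69.42 m.
Total head at OW-4: h = z + ψ = 167.41 + 69.42 = 236.83 m.
Δh = h(OW-1) − h(OW-4) = 239.35 − 236.83 = 2.52 m.
Vertical separation Δz = 217.90 − 167.41 = 50.49 m.
|i_v| = |Δh| / Δz = 2.52 / 50.49 = 0.0499.
Head is higher in the shallow piezometer, so vertical flow is downward (recharge condition).

|i_v| ≈ 0.0499; vertical flow is downward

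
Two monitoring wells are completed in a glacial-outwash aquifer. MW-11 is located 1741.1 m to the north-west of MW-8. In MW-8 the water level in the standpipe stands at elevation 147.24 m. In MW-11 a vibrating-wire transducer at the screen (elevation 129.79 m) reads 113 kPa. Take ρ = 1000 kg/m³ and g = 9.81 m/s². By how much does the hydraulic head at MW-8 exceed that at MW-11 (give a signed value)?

Δh ≈ 5.93 m

Total head at MW-8: h = 147.24 m (water level in the piezometer is the total head).
Pressure head at MW-11: ψ = P/(ρg) = 113×1000 / (1000 × 9.81) = 11.52 m.
Total head at MW-11: h = z + ψ = 129.79 + 11.52 = 141.31 m.
Head difference: h(MW-8) − h(MW-11) = 147.24 − 141.31 = 5.93 m.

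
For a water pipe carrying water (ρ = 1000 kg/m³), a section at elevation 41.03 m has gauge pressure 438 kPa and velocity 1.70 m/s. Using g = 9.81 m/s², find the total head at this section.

Pressure head ψ = P/(ρg) = 438×1000 / (1000 × 9.81) = 44.65 m.
Velocity head = v²/(2g) = 1.70² / (2 × 9.81) = 0.147 m.
h = z + ψ + v²/(2g) = 41.03 + 44.65 + 0.147 = 85.83 m.

h ≈ 85.83 m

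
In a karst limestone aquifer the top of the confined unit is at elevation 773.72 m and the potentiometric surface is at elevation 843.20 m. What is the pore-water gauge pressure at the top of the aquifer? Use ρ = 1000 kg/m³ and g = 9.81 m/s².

P ≈ 682 kPa

Pressure head at the aquifer top: ψ = h − z = 843.20 − 773.72 = 69.48 m.
P = ρgψ = 1000 × 9.81 × 69.48 = 681599 Pa ≈ 682 kPa.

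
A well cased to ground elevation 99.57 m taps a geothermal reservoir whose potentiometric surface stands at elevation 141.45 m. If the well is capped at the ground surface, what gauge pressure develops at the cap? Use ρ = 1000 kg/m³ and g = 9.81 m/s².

P ≈ 411 kPa

Head above the cap: Δh = 141.45 − 99.57 = 41.88 m.
P = ρgΔh = 1000 × 9.81 × 41.88 = 410843 Pa ≈ 411 kPa.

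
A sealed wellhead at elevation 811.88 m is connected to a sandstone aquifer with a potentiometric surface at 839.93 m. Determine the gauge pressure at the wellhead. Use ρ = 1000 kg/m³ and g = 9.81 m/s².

P ≈ 275 kPa

Head above the cap: Δh = 839.93 − 811.88 = 28.05 m.
P = ρgΔh = 1000 × 9.81 × 28.05 = 275170 Pa ≈ 275 kPa.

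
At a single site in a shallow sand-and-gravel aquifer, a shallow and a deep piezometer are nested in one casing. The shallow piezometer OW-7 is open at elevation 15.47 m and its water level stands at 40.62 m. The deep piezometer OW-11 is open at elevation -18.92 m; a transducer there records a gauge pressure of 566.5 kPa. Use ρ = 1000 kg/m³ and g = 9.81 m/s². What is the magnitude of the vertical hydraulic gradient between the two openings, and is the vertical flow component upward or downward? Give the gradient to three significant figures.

Total head at OW-7: h = 40.62 m (water level in the standpipe).
Pressure head at OW-11: ψ = P/(ρg) = 566.5×1000 / (1000 × 9.81) = 57.75 m.
Total head at OW-11: h = z + ψ = -18.92 + 57.75 = 38.83 m.
Δh = h(OW-7) − h(OW-11) = 40.62 − 38.83 = 1.79 m.
Vertical separation Δz = 15.47 − (-18.92) = 34.39 m.
|i_v| = |Δh| / Δz = 1.79 / 34.39 = 0.0521.
Head is higher in the shallow piezometer, so vertical flow is downward (recharge condition).

|i_v| ≈ 0.0521; vertical flow is downward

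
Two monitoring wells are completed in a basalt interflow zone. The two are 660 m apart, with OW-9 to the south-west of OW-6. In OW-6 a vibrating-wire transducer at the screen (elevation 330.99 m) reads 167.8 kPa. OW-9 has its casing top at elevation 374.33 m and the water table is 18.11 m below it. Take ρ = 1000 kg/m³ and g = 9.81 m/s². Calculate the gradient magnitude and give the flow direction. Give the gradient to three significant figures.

Pressure head at OW-6: ψ = P/(ρg) = 167.8×1000 / (1000 × 9.81) = 17.10 m.
Total head at OW-6: h = z + ψ = 330.99 + 17.10 = 348.09 m.
Total head at OW-9: h = 374.33 − 18.11 = 356.22 m.
Head difference: h(OW-6) − h(OW-9) = 348.09 − 356.22 = -8.13 m.
Hydraulic gradient: i = |Δh| / L = 8.13 / 660 = 0.0123.
Flow is from higher to lower head: from OW-9 toward OW-6, i.e. toward the north-east.

i ≈ 0.0123; groundwater flows toward the north-east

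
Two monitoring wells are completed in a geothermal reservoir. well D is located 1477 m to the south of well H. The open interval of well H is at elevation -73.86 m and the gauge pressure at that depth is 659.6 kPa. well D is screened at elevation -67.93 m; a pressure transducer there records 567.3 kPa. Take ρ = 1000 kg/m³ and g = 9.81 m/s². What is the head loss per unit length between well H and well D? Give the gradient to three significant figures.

i ≈ 0.00236 m/m

Pressure head at well H: ψ = P/(ρg) = 659.6×1000 / (1000 × 9.81) = 67.24 m.
Total head at well H: h = z + ψ = -73.86 + 67.24 = -6.62 m.
Pressure head at well D: ψ = P/(ρg) = 567.3×1000 / (1000 × 9.81) = 57.83 m.
Total head at well D: h = z + ψ = -67.93 + 57.83 = -10.10 m.
Head difference: h(well H) − h(well D) = -6.62 − (-10.10) = 3.48 m.
Hydraulic gradient: i = |Δh| / L = 3.48 / 1477 = 0.00236.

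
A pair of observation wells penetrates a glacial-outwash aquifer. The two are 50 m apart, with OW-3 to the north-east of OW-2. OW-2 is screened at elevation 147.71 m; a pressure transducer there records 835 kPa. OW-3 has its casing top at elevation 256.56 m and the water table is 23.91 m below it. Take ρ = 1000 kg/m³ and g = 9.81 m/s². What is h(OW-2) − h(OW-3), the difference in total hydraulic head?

Pressure head at OW-2: ψ = P/(ρg) = 835×1000 / (1000 × 9.81) = 85.12 m.
Total head at OW-2: h = z + ψ = 147.71 + 85.12 = 232.83 m.
Total head at OW-3: h = 256.56 − 23.91 = 232.65 m.
Head difference: h(OW-2) − h(OW-3) = 232.83 − 232.65 = 0.18 m.

Δh ≈ 0.18 m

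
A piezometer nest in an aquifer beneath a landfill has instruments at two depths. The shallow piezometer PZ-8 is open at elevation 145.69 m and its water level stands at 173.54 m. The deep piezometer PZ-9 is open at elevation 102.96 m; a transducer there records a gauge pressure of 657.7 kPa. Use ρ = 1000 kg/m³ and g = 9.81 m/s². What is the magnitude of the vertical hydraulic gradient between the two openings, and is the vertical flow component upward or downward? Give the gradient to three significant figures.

|i_v| ≈ 0.0828; vertical flow is downward

Total head at PZ-8: h = 173.54 m (water level in the standpipe).
Pressure head at PZ-9: ψ = P/(ρg) = 657.7×1000 / (1000 × 9.81) = 67.04 m.
Total head at PZ-9: h = z + ψ = 102.96 + 67.04 = 170.00 m.
Δh = h(PZ-8) − h(PZ-9) = 173.54 − 170.00 = 3.54 m.
Vertical separation Δz = 145.69 − 102.96 = 42.73 m.
|i_v| = |Δh| / Δz = 3.54 / 42.73 = 0.0828.
Head is higher in the shallow piezometer, so vertical flow is downward (recharge condition).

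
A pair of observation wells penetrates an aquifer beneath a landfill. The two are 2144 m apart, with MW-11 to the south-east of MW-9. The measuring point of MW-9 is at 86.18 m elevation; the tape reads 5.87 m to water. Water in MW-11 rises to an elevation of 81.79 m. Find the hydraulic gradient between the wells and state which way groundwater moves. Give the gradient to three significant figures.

Total head at MW-9: h = 86.18 − 5.87 = 80.31 m.
Total head at MW-11: h = 81.79 m (water level in the piezometer is the total head).
Head difference: h(MW-9) − h(MW-11) = 80.31 − 81.79 = -1.48 m.
Hydraulic gradient: i = |Δh| / L = 1.48 / 2144 = 0.000690.
Flow is from higher to lower head: from MW-11 toward MW-9, i.e. toward the north-west.

i ≈ 0.000690; groundwater flows toward the north-west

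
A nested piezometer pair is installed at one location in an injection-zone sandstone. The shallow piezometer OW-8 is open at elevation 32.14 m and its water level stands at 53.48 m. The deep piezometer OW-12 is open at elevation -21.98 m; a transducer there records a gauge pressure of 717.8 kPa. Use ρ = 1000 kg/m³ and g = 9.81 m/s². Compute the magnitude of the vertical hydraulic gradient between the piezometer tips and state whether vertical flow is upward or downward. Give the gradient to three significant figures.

|i_v| ≈ 0.0423; vertical flow is downward

Total head at OW-8: h = 53.48 m (water level in the standpipe).
Pressure head at OW-12: ψ = P/(ρg) = 717.8×1000 / (1000 × 9.81) = 73.17 m.
Total head at OW-12: h = z + ψ = -21.98 + 73.17 = 51.19 m.
Δh = h(OW-8) − h(OW-12) = 53.48 − 51.19 = 2.29 m.
Vertical separation Δz = 32.14 − (-21.98) = 54.12 m.
|i_v| = |Δh| / Δz = 2.29 / 54.12 = 0.0423.
Head is higher in the shallow piezometer, so vertical flow is downward (recharge condition).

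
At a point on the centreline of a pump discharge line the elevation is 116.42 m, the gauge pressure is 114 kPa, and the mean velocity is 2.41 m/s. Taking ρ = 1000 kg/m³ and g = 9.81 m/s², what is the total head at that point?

Pressure head ψ = P/(ρg) = 114×1000 / (1000 × 9.81) = 11.62 m.
Velocity head = v²/(2g) = 2.41² / (2 × 9.81) = 0.296 m.
h = z + ψ + v²/(2g) = 116.42 + 11.62 + 0.296 = 128.34 m.

h ≈ 128.34 m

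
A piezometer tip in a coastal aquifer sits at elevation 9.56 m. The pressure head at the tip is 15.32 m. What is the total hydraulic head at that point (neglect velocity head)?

h = z + ψ = 9.56 + 15.32 = 24.88 m.

h ≈ 24.88 m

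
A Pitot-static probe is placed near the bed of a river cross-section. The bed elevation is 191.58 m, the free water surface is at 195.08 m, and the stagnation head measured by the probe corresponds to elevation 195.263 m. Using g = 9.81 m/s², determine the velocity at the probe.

v ≈ 1.89 m/s

Near the bed, under hydrostatic conditions, the piezometric head (z + ψ) equals the free-surface elevation, 195.08 m.
Velocity head = total − piezometric = 195.263 − 195.08 = 0.183 m.
v = √(2g·h_v) = √(2 × 9.81 × 0.183) = 1.89 m/s.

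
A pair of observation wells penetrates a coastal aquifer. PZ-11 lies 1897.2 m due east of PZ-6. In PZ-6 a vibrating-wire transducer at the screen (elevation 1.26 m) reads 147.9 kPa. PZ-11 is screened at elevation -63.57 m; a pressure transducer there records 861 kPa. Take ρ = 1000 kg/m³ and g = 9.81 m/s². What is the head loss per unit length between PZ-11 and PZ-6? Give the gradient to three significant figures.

Pressure head at PZ-6: ψ = P/(ρg) = 147.9×1000 / (1000 × 9.81) = 15.08 m.
Total head at PZ-6: h = z + ψ = 1.26 + 15.08 = 16.34 m.
Pressure head at PZ-11: ψ = P/(ρg) = 861×1000 / (1000 × 9.81) = 87.77 m.
Total head at PZ-11: h = z + ψ = -63.57 + 87.77 = 24.20 m.
Head difference: h(PZ-6) − h(PZ-11) = 16.34 − 24.20 = -7.86 m.
Hydraulic gradient: i = |Δh| / L = 7.86 / 1897.2 = 0.00414.

i ≈ 0.00414 m/m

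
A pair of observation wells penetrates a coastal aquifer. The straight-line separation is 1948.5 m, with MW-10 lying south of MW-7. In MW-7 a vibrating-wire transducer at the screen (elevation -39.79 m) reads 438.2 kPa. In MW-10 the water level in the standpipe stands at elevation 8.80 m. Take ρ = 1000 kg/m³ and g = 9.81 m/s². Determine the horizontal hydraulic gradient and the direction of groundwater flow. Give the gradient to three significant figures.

Pressure head at MW-7: ψ = P/(ρg) = 438.2×1000 / (1000 × 9.81) = 44.67 m.
Total head at MW-7: h = z + ψ = -39.79 + 44.67 = 4.88 m.
Total head at MW-10: h = 8.80 m (water level in the piezometer is the total head).
Head difference: h(MW-7) − h(MW-10) = 4.88 − 8.80 = -3.92 m.
Hydraulic gradient: i = |Δh| / L = 3.92 / 1948.5 = 0.00201.
Flow is from higher to lower head: from MW-10 toward MW-7, i.e. toward the north.

i ≈ 0.00201; groundwater flows toward the north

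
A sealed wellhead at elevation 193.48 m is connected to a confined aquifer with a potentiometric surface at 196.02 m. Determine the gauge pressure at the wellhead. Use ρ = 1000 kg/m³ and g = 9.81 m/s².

P ≈ 24.9 kPa

Head above the cap: Δh = 196.02 − 193.48 = 2.54 m.
P = ρgΔh = 1000 × 9.81 × 2.54 = 24917 Pa ≈ 24.9 kPa.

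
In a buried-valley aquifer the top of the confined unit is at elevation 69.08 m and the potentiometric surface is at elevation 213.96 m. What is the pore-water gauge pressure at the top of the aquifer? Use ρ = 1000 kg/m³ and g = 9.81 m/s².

Pressure head at the aquifer top: ψ = h − z = 213.96 − 69.08 = 144.88 m.
P = ρgψ = 1000 × 9.81 × 144.88 = 1421273 Pa ≈ 1420 kPa.

P ≈ 1420 kPa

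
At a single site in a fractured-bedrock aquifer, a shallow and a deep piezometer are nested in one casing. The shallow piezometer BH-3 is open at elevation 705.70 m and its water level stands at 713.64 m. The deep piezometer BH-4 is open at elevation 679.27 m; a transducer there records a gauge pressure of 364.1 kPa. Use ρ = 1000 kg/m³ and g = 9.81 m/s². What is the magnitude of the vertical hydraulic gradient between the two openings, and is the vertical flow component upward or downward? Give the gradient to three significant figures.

Total head at BH-3: h = 713.64 m (water level in the standpipe).
Pressure head at BH-4: ψ = P/(ρg) = 364.1×1000 / (1000 × 9.81) = 37.12 m.
Total head at BH-4: h = z + ψ = 679.27 + 37.12 = 716.39 m.
Δh = h(BH-3) − h(BH-4) = 713.64 − 716.39 = -2.75 m.
Vertical separation Δz = 705.70 − 679.27 = 26.43 m.
|i_v| = |Δh| / Δz = 2.75 / 26.43 = 0.104.
Head is higher in the deep piezometer, so vertical flow is upward (discharge condition).

|i_v| ≈ 0.104; vertical flow is upward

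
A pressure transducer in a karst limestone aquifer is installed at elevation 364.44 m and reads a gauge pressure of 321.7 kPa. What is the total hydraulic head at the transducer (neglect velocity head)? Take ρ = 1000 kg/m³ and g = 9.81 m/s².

h ≈ 397.23 m

ψ = P/(ρg) = 321.7×1000 / (1000 × 9.81) = 32.79 m.
h = z + ψ = 364.44 + 32.79 = 397.23 m.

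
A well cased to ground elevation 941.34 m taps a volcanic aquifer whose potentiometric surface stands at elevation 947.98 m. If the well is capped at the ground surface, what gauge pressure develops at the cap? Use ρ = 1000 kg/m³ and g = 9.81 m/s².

Head above the cap: Δh = 947.98 − 941.34 = 6.64 m.
P = ρgΔh = 1000 × 9.81 × 6.64 = 65138 Pa ≈ 65.1 kPa.

P ≈ 65.1 kPa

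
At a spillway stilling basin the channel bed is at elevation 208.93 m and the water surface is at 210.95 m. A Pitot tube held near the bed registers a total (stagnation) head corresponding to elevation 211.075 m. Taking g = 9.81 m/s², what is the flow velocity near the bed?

Near the bed, under hydrostatic conditions, the piezometric head (z + ψ) equals the free-surface elevation, 210.95 m.
Velocity head = total − piezometric = 211.075 − 210.95 = 0.125 m.
v = √(2g·h_v) = √(2 × 9.81 × 0.125) = 1.57 m/s.

v ≈ 1.57 m/s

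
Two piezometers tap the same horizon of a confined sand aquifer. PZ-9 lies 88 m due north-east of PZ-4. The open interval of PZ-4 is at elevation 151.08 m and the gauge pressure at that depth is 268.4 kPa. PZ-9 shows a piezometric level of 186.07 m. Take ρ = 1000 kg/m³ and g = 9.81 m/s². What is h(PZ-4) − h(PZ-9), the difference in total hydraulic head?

Pressure head at PZ-4: ψ = P/(ρg) = 268.4×1000 / (1000 × 9.81) = 27.36 m.
Total head at PZ-4: h = z + ψ = 151.08 + 27.36 = 178.44 m.
Total head at PZ-9: h = 186.07 m (water level in the piezometer is the total head).
Head difference: h(PZ-4) − h(PZ-9) = 178.44 − 186.07 = -7.63 m.

Δh ≈ -7.63 m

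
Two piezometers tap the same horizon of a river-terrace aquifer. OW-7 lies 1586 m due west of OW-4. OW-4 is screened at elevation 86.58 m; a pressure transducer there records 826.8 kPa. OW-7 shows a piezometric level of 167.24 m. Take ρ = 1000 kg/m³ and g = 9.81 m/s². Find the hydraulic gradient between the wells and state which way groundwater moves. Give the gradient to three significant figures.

i ≈ 0.00228; groundwater flows toward the west

Pressure head at OW-4: ψ = P/(ρg) = 826.8×1000 / (1000 × 9.81) = 84.28 m.
Total head at OW-4: h = z + ψ = 86.58 + 84.28 = 170.86 m.
Total head at OW-7: h = 167.24 m (water level in the piezometer is the total head).
Head difference: h(OW-4) − h(OW-7) = 170.86 − 167.24 = 3.62 m.
Hydraulic gradient: i = |Δh| / L = 3.62 / 1586 = 0.00228.
Flow is from higher to lower head: from OW-4 toward OW-7, i.e. toward the west.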